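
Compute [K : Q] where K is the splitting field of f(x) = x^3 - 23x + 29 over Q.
[K : Q] = 6

By the rational root test, any rational root of the monic integer polynomial f(x) = x^3 - 23x + 29 must be an integer dividing the constant term 29, i.e. one of ±{1, 29}. Evaluating: f(1) = 7, f(-1) = 51, f(29) = 23751, f(-29) = -23693; none is 0, so f has no rational root and is therefore irreducible over Q (a cubic with no linear factor over a field is irreducible). For an irreducible cubic, the Galois group is A_3 or S_3 according as the discriminant disc(f) = -4a^3 - 27b^2 = -4·(-23)^3 - 27·(29)^2 = 25961 is or is not a square in Q. Here disc(f) = 25961 is not a perfect square in Q, so the Galois group of f over Q is not contained in A_3 and must be all of S_3. The splitting field has degree |S_3| = 6 over Q, so [K : Q] = 6.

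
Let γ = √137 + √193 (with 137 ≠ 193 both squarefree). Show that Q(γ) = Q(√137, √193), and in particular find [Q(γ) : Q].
[Q(γ) : Q] = 4 (equivalently, Q(γ) = Q(√137, √193))

Obviously Q(γ) ⊆ Q(√137, √193), and [Q(√137, √193):Q] = 4 (since 137, 193 are distinct squarefree integers > 1 with 26441 not a perfect square). To show equality we compute the minimal polynomial of γ. From γ = √137 + √193: γ^2 = 137 + 2√(26441) + 193 = 330 + 2√(26441), so γ^2 - 330 = 2√(26441); squaring, (γ^2 - 330)^2 = 4·26441, i.e. γ^4 - 660γ^2 + 108900 - 105764 = 0, i.e. γ^4 - 660γ^2 + 3136 = 0. So γ is a root of x^4 - 660x^2 + 3136. This polynomial is irreducible over Q: it has no rational root (each ±√137 ± √193 is irrational), and any factorization into two quadratics over Q would force √(26441) ∈ Q (pairing opposite roots) or √137, √193 ∈ Q (other pairings), all impossible. Hence [Q(γ):Q] = 4 = [Q(√137, √193):Q], so Q(γ) = Q(√137, √193).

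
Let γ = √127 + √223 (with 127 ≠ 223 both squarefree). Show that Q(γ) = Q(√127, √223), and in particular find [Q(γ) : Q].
[Q(γ) : Q] = 4 (equivalently, Q(γ) = Q(√127, √223))

Obviously Q(γ) ⊆ Q(√127, √223), and [Q(√127, √223):Q] = 4 (since 127, 223 are distinct squarefree integers > 1 with 28321 not a perfect square). To show equality we compute the minimal polynomial of γ. From γ = √127 + √223: γ^2 = 127 + 2√(28321) + 223 = 350 + 2√(28321), so γ^2 - 350 = 2√(28321); squaring, (γ^2 - 350)^2 = 4·28321, i.e. γ^4 - 700γ^2 + 122500 - 113284 = 0, i.e. γ^4 - 700γ^2 + 9216 = 0. So γ is a root of x^4 - 700x^2 + 9216. This polynomial is irreducible over Q: it has no rational root (each ±√127 ± √223 is irrational), and any factorization into two quadratics over Q would force √(28321) ∈ Q (pairing opposite roots) or √127, √223 ∈ Q (other pairings), all impossible. Hence [Q(γ):Q] = 4 = [Q(√127, √223):Q], so Q(γ) = Q(√127, √223).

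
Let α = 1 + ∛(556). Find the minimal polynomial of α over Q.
m_α(x) = x^3 - 3x^2 + 3x - 557

Set β = α - 1 = ∛(556), so β^3 = 556. Then (α - 1)^3 - 556 = 0, i.e. α is a root of g(x) = (x - 1)^3 - 556 = x^3 - 3x^2 + 3x - 557. Since g(x) = h(x - 1) where h(x) = x^3 - 556, and h is irreducible over Q (because 556 is not a perfect cube, so h has no rational root, and a monic cubic with no rational root is irreducible), g is also irreducible (irreducibility is preserved under the substitution x → x - 1). Hence m_α(x) = x^3 - 3x^2 + 3x - 557.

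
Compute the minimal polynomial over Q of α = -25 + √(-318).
m_α(x) = x^2 + 50x + 943

From α + 25 = √(-318), squaring gives (α + 25)^2 = -318, i.e. α^2 + 50α + 625 = -318, so α^2 + 50α + 943 = 0. The discriminant of x^2 + 50x + 943 is (50)^2 - 4·(943) = 2500 - 3772 = -1272, and 4·(-318) is not a perfect square in Q since -318 is squarefree and ≠ 1. Hence x^2 + 50x + 943 is irreducible over Q and is the minimal polynomial of α.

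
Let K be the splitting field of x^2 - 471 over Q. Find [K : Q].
[K : Q] = 2

f(x) = x^2 - 471 factors as (x - √471)(x + √471). The splitting field is K = Q(√471). Since 471 is squarefree and > 1, it is not a perfect square, so x^2 - 471 is irreducible over Q and [Q(√471) : Q] = 2. Hence [K : Q] = 2.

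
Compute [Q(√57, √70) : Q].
[Q(√57, √70) : Q] = 4

[Q(√57):Q] = 2 (min poly x^2 - 57, irreducible since 57 is squarefree > 1). For the top step, suppose √70 ∈ Q(√57), say √70 = c + d√57 with c, d ∈ Q. Squaring: 70 = c^2 + 57d^2 + 2cd√57. Since √57 ∉ Q this forces 2cd = 0. If d = 0 then √70 = c ∈ Q, contradicting 70 squarefree > 1. If c = 0 then 70 = 57d^2, so 57·70 = (57d)^2 is a perfect square in Q — but 57·70 = 3990 is not a perfect square (since 57 and 70 are distinct squarefree integers). Contradiction. Hence √70 ∉ Q(√57), so x^2 - 70 stays irreducible over Q(√57) and [Q(√57, √70) : Q(√57)] = 2. By the tower law, [Q(√57, √70) : Q] = 2 · 2 = 4.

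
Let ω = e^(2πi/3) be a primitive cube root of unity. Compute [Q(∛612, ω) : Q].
[Q(∛612, ω) : Q] = 6

[Q(∛612):Q] = 3 (min poly x^3 - 612, irreducible since 612 is not a perfect cube). [Q(ω):Q] = 2 (min poly x^2 + x + 1). Since Q(∛612) ⊂ R and ω ∉ R, we have ω ∉ Q(∛612), so x^2 + x + 1 remains irreducible over Q(∛612) and [Q(∛612, ω) : Q(∛612)] = 2. By the tower law, [Q(∛612, ω) : Q] = 3 · 2 = 6. (In fact Q(∛612, ω) is the splitting field of x^3 - 612 over Q.)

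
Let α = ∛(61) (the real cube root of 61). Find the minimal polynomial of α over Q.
m_α(x) = x^3 - 61

α satisfies α^3 = 61, so x^3 - 61 annihilates α. By the rational root test, a rational root p/q (in lowest terms) of x^3 - 61 would satisfy p^3 = 61 q^3, forcing q = 1 and p^3 = 61; but 61 is not a perfect cube, contradiction. A monic cubic over Q with no rational root is irreducible (any nontrivial factorization would include a linear factor). Hence x^3 - 61 is the minimal polynomial of α, and in particular [Q(α):Q] = 3.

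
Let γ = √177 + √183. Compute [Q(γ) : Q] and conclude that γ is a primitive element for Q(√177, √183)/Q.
[Q(γ) : Q] = 4 (equivalently, Q(γ) = Q(√177, √183))

Obviously Q(γ) ⊆ Q(√177, √183), and [Q(√177, √183):Q] = 4 (since 177, 183 are distinct squarefree integers > 1 with 32391 not a perfect square). To show equality we compute the minimal polynomial of γ. From γ = √177 + √183: γ^2 = 177 + 2√(32391) + 183 = 360 + 2√(32391), so γ^2 - 360 = 2√(32391); squaring, (γ^2 - 360)^2 = 4·32391, i.e. γ^4 - 720γ^2 + 129600 - 129564 = 0, i.e. γ^4 - 720γ^2 + 36 = 0. So γ is a root of x^4 - 720x^2 + 36. This polynomial is irreducible over Q: it has no rational root (each ±√177 ± √183 is irrational), and any factorization into two quadratics over Q would force √(32391) ∈ Q (pairing opposite roots) or √177, √183 ∈ Q (other pairings), all impossible. Hence [Q(γ):Q] = 4 = [Q(√177, √183):Q], so Q(γ) = Q(√177, √183).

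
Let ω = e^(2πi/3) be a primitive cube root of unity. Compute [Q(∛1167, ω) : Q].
[Q(∛1167, ω) : Q] = 6

[Q(∛1167):Q] = 3 (min poly x^3 - 1167, irreducible since 1167 is not a perfect cube). [Q(ω):Q] = 2 (min poly x^2 + x + 1). Since Q(∛1167) ⊂ R and ω ∉ R, we have ω ∉ Q(∛1167), so x^2 + x + 1 remains irreducible over Q(∛1167) and [Q(∛1167, ω) : Q(∛1167)] = 2. By the tower law, [Q(∛1167, ω) : Q] = 3 · 2 = 6. (In fact Q(∛1167, ω) is the splitting field of x^3 - 1167 over Q.)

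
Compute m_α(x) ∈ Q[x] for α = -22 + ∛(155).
m_α(x) = x^3 + 66x^2 + 1452x + 10493

Set β = α + 22 = ∛(155), so β^3 = 155. Then (α + 22)^3 - 155 = 0, i.e. α is a root of g(x) = (x + 22)^3 - 155 = x^3 + 66x^2 + 1452x + 10493. Since g(x) = h(x + 22) where h(x) = x^3 - 155, and h is irreducible over Q (because 155 is not a perfect cube, so h has no rational root, and a monic cubic with no rational root is irreducible), g is also irreducible (irreducibility is preserved under the substitution x → x + 22). Hence m_α(x) = x^3 + 66x^2 + 1452x + 10493.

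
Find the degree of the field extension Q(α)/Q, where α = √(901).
[Q(α):Q] = 2

[Q(α):Q] equals the degree of the minimal polynomial of α. Here α^2 = 901 and x^2 - 901 is irreducible (d = 901 is squarefree, ≠ 1, hence not a square), so deg(m_α) = 2. Thus [Q(α):Q] = 2.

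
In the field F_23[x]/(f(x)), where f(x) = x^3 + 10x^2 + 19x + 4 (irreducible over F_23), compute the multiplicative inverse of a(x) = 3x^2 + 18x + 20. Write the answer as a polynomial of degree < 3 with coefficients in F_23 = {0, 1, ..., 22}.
a(x)^(-1) ≡ 6x^2 + 3x + 7 (mod f(x))

Since f is irreducible over F_23, F_23[x]/(f) is a field and a(x) ≠ 0 has an inverse. Apply the extended Euclidean algorithm to f(x) and a(x) in F_23[x]: f(x) = (8x + 9)·a(x) + (19x + 8);  a(x) = (5x + 17)·(19x + 8) + (22). The last nonzero remainder is the constant 22 = gcd(f, a) in F_23. Back-substituting through the division chain expresses 22 = s(x)·a(x) + t(x)·f(x) with s(x) ≡ 17x^2 + 20x + 16 (mod f), so (17x^2 + 20x + 16)·a(x) ≡ 22 (mod f). Multiplying by 22^(-1) ≡ 22 in F_23 gives a(x)^(-1) ≡ 22·(17x^2 + 20x + 16) ≡ 6x^2 + 3x + 7 (mod f). Check: (3x^2 + 18x + 20)·(6x^2 + 3x + 7) = 18x^4 + 2x^3 + 11x^2 + 2x + 2 ≡ 1 (mod x^3 + 10x^2 + 19x + 4).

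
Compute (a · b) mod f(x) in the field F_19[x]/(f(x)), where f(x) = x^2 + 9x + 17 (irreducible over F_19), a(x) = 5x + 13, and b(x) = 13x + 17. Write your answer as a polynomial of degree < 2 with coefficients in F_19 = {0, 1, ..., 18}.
a · b ≡ 11x + 9 (mod f(x))

Multiply in F_19[x]: a(x)·b(x) = (5x + 13)·(13x + 17) = 8x^2 + 7x + 12. This has degree ≥ 2, so divide by f(x) over F_19: 8x^2 + 7x + 12 = (8)·(x^2 + 9x + 17) + (11x + 9). Hence a·b ≡ 11x + 9 (mod f). (F_19[x]/(f) is a field with 19^2 = 361 elements since f is irreducible of degree 2.)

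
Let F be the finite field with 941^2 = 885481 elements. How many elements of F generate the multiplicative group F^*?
There are φ(885480) = 229632 primitive elements

F_q^* is cyclic of order q - 1 = 885480. A cyclic group of order m has exactly φ(m) generators. Here m = 885480 = 2^3 · 3 · 5 · 47 · 157, so the number of primitive elements is φ(885480) = 229632.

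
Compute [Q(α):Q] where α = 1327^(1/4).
[Q(α):Q] = 4

α is a root of x^4 - 1327. By Eisenstein's criterion at the prime p = 1327 (which divides the constant term 1327 but p^2 = 1760929 does not, since 1327 is squarefree), x^4 - 1327 is irreducible over Q. Hence [Q(α):Q] = 4.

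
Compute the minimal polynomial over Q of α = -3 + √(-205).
m_α(x) = x^2 + 6x + 214

From α + 3 = √(-205), squaring gives (α + 3)^2 = -205, i.e. α^2 + 6α + 9 = -205, so α^2 + 6α + 214 = 0. The discriminant of x^2 + 6x + 214 is (6)^2 - 4·(214) = 36 - 856 = -820, and 4·(-205) is not a perfect square in Q since -205 is squarefree and ≠ 1. Hence x^2 + 6x + 214 is irreducible over Q and is the minimal polynomial of α.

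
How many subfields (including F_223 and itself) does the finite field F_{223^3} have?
F_{223^3} has 2 subfields

The subfields of F_{p^n} are exactly the fields F_{p^d} for d | n (each is the fixed field of the unique index-d subgroup of Gal(F_{p^n}/F_p) ≅ Z/nZ). The divisors of n = 3 are {1, 3}, giving 2 subfields: F_{223^1}, F_{223^3}.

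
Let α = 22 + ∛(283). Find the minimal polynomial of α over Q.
m_α(x) = x^3 - 66x^2 + 1452x - 10931

Set β = α - 22 = ∛(283), so β^3 = 283. Then (α - 22)^3 - 283 = 0, i.e. α is a root of g(x) = (x - 22)^3 - 283 = x^3 - 66x^2 + 1452x - 10931. Since g(x) = h(x - 22) where h(x) = x^3 - 283, and h is irreducible over Q (because 283 is not a perfect cube, so h has no rational root, and a monic cubic with no rational root is irreducible), g is also irreducible (irreducibility is preserved under the substitution x → x - 22). Hence m_α(x) = x^3 - 66x^2 + 1452x - 10931.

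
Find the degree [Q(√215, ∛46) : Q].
[Q(√215, ∛46) : Q] = 6

Let L = Q(√215, ∛46). Since Q(√215) ⊂ L and [Q(√215):Q] = 2, the tower law gives 2 | [L:Q]. Likewise Q(∛46) ⊂ L with [Q(∛46):Q] = 3 (because 46 is not a perfect cube), so 3 | [L:Q]. As gcd(2,3) = 1, [L:Q] is divisible by 6. Conversely L is generated over Q by √215 and ∛46, so [L:Q] ≤ 2·3 = 6. Therefore [Q(√215, ∛46) : Q] = 6.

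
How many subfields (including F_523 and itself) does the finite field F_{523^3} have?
F_{523^3} has 2 subfields

The subfields of F_{p^n} are exactly the fields F_{p^d} for d | n (each is the fixed field of the unique index-d subgroup of Gal(F_{p^n}/F_p) ≅ Z/nZ). The divisors of n = 3 are {1, 3}, giving 2 subfields: F_{523^1}, F_{523^3}.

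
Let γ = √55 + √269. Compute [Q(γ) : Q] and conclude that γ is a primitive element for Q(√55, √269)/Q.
[Q(γ) : Q] = 4 (equivalently, Q(γ) = Q(√55, √269))

Obviously Q(γ) ⊆ Q(√55, √269), and [Q(√55, √269):Q] = 4 (since 55, 269 are distinct squarefree integers > 1 with 14795 not a perfect square). To show equality we compute the minimal polynomial of γ. From γ = √55 + √269: γ^2 = 55 + 2√(14795) + 269 = 324 + 2√(14795), so γ^2 - 324 = 2√(14795); squaring, (γ^2 - 324)^2 = 4·14795, i.e. γ^4 - 648γ^2 + 104976 - 59180 = 0, i.e. γ^4 - 648γ^2 + 45796 = 0. So γ is a root of x^4 - 648x^2 + 45796. This polynomial is irreducible over Q: it has no rational root (each ±√55 ± √269 is irrational), and any factorization into two quadratics over Q would force √(14795) ∈ Q (pairing opposite roots) or √55, √269 ∈ Q (other pairings), all impossible. Hence [Q(γ):Q] = 4 = [Q(√55, √269):Q], so Q(γ) = Q(√55, √269).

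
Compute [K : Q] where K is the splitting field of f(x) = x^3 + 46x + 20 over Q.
[K : Q] = 6

By the rational root test, any rational root of the monic integer polynomial f(x) = x^3 + 46x + 20 must be an integer dividing the constant term 20, i.e. one of ±{1, 2, 4, 5, 10, 20}. Evaluating: f(1) = 67, f(-1) = -27, f(2) = 120, f(-2) = -80, f(4) = 268, f(-4) = -228, f(5) = 375, f(-5) = -335, f(10) = 1480, f(-10) = -1440, f(20) = 8940, f(-20) = -8900; none is 0, so f has no rational root and is therefore irreducible over Q (a cubic with no linear factor over a field is irreducible). For an irreducible cubic, the Galois group is A_3 or S_3 according as the discriminant disc(f) = -4a^3 - 27b^2 = -4·(46)^3 - 27·(20)^2 = -400144 is or is not a square in Q. Here disc(f) = -400144 is not a perfect square in Q, so the Galois group of f over Q is not contained in A_3 and must be all of S_3. The splitting field has degree |S_3| = 6 over Q, so [K : Q] = 6.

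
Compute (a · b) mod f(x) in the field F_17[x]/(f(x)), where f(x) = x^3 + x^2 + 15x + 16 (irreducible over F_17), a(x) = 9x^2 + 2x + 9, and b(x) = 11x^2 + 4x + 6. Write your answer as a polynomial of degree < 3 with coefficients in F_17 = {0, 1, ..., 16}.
a · b ≡ 9x^2 + 14x + 13 (mod f(x))

Multiply in F_17[x]: a(x)·b(x) = (9x^2 + 2x + 9)·(11x^2 + 4x + 6) = 14x^4 + 7x^3 + 8x^2 + 14x + 3. This has degree ≥ 3, so divide by f(x) over F_17: 14x^4 + 7x^3 + 8x^2 + 14x + 3 = (14x + 10)·(x^3 + x^2 + 15x + 16) + (9x^2 + 14x + 13). Hence a·b ≡ 9x^2 + 14x + 13 (mod f). (F_17[x]/(f) is a field with 17^3 = 4913 elements since f is irreducible of degree 3.)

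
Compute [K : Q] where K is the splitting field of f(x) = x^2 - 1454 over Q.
[K : Q] = 2

f(x) = x^2 - 1454 factors as (x - √1454)(x + √1454). The splitting field is K = Q(√1454). Since 1454 is squarefree and > 1, it is not a perfect square, so x^2 - 1454 is irreducible over Q and [Q(√1454) : Q] = 2. Hence [K : Q] = 2.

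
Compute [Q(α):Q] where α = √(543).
[Q(α):Q] = 2

[Q(α):Q] equals the degree of the minimal polynomial of α. Here α^2 = 543 and x^2 - 543 is irreducible (d = 543 is squarefree, ≠ 1, hence not a square), so deg(m_α) = 2. Thus [Q(α):Q] = 2.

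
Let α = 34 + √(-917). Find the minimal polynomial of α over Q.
m_α(x) = x^2 - 68x + 2073

From α - 34 = √(-917), squaring gives (α - 34)^2 = -917, i.e. α^2 - 68α + 1156 = -917, so α^2 - 68α + 2073 = 0. The discriminant of x^2 - 68x + 2073 is (-68)^2 - 4·(2073) = 4624 - 8292 = -3668, and 4·(-917) is not a perfect square in Q since -917 is squarefree and ≠ 1. Hence x^2 - 68x + 2073 is irreducible over Q and is the minimal polynomial of α.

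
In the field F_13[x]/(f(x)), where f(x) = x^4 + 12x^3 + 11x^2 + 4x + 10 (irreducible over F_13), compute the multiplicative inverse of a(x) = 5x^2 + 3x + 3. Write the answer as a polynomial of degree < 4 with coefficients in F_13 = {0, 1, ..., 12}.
a(x)^(-1) ≡ 5x^3 + x^2 + 6x + 3 (mod f(x))

Since f is irreducible over F_13, F_13[x]/(f) is a field and a(x) ≠ 0 has an inverse. Apply the extended Euclidean algorithm to f(x) and a(x) in F_13[x]: f(x) = (8x^2 + 8x + 3)·a(x) + (10x + 1);  a(x) = (7x + 10)·(10x + 1) + (6). The last nonzero remainder is the constant 6 = gcd(f, a) in F_13. Back-substituting through the division chain expresses 6 = s(x)·a(x) + t(x)·f(x) with s(x) ≡ 4x^3 + 6x^2 + 10x + 5 (mod f), so (4x^3 + 6x^2 + 10x + 5)·a(x) ≡ 6 (mod f). Multiplying by 6^(-1) ≡ 11 in F_13 gives a(x)^(-1) ≡ 11·(4x^3 + 6x^2 + 10x + 5) ≡ 5x^3 + x^2 + 6x + 3 (mod f). Check: (5x^2 + 3x + 3)·(5x^3 + x^2 + 6x + 3) = 12x^5 + 7x^4 + 9x^3 + 10x^2 + x + 9 ≡ 1 (mod x^4 + 12x^3 + 11x^2 + 4x + 10).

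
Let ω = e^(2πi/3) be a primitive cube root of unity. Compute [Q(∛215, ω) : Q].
[Q(∛215, ω) : Q] = 6

[Q(∛215):Q] = 3 (min poly x^3 - 215, irreducible since 215 is not a perfect cube). [Q(ω):Q] = 2 (min poly x^2 + x + 1). Since Q(∛215) ⊂ R and ω ∉ R, we have ω ∉ Q(∛215), so x^2 + x + 1 remains irreducible over Q(∛215) and [Q(∛215, ω) : Q(∛215)] = 2. By the tower law, [Q(∛215, ω) : Q] = 3 · 2 = 6. (In fact Q(∛215, ω) is the splitting field of x^3 - 215 over Q.)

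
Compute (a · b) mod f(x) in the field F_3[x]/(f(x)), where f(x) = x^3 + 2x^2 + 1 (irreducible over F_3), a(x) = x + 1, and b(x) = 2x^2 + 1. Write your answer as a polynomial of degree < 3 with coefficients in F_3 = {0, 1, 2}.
a · b ≡ x^2 + x + 2 (mod f(x))

Multiply in F_3[x]: a(x)·b(x) = (x + 1)·(2x^2 + 1) = 2x^3 + 2x^2 + x + 1. This has degree ≥ 3, so divide by f(x) over F_3: 2x^3 + 2x^2 + x + 1 = (2)·(x^3 + 2x^2 + 1) + (x^2 + x + 2). Hence a·b ≡ x^2 + x + 2 (mod f). (F_3[x]/(f) is a field with 3^3 = 27 elements since f is irreducible of degree 3.)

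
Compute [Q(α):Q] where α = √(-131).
[Q(α):Q] = 2

[Q(α):Q] equals the degree of the minimal polynomial of α. Here α^2 = -131 and x^2 + 131 is irreducible (d = -131 is squarefree, ≠ 1, hence not a square), so deg(m_α) = 2. Thus [Q(α):Q] = 2.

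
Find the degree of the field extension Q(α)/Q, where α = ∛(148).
[Q(α):Q] = 3

The minimal polynomial of α is x^3 - 148, irreducible over Q since 148 is not a perfect cube (so x^3 - 148 has no rational root). Hence [Q(α):Q] = deg(m_α) = 3.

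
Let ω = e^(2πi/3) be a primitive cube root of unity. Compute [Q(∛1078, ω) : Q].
[Q(∛1078, ω) : Q] = 6

[Q(∛1078):Q] = 3 (min poly x^3 - 1078, irreducible since 1078 is not a perfect cube). [Q(ω):Q] = 2 (min poly x^2 + x + 1). Since Q(∛1078) ⊂ R and ω ∉ R, we have ω ∉ Q(∛1078), so x^2 + x + 1 remains irreducible over Q(∛1078) and [Q(∛1078, ω) : Q(∛1078)] = 2. By the tower law, [Q(∛1078, ω) : Q] = 3 · 2 = 6. (In fact Q(∛1078, ω) is the splitting field of x^3 - 1078 over Q.)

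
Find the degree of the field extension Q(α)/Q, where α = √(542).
[Q(α):Q] = 2

[Q(α):Q] equals the degree of the minimal polynomial of α. Here α^2 = 542 and x^2 - 542 is irreducible (d = 542 is squarefree, ≠ 1, hence not a square), so deg(m_α) = 2. Thus [Q(α):Q] = 2.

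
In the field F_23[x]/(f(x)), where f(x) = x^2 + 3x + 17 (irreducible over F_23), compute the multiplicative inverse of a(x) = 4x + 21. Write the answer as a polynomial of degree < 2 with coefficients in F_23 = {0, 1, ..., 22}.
a(x)^(-1) ≡ 19x + 9 (mod f(x))

Since f is irreducible over F_23, F_23[x]/(f) is a field and a(x) ≠ 0 has an inverse. Apply the extended Euclidean algorithm to f(x) and a(x) in F_23[x]: f(x) = (6x + 21)·a(x) + (13). The last nonzero remainder is the constant 13 = gcd(f, a) in F_23. Back-substituting through the division chain expresses 13 = s(x)·a(x) + t(x)·f(x) with s(x) ≡ 17x + 2 (mod f), so (17x + 2)·a(x) ≡ 13 (mod f). Multiplying by 13^(-1) ≡ 16 in F_23 gives a(x)^(-1) ≡ 16·(17x + 2) ≡ 19x + 9 (mod f). Check: (4x + 21)·(19x + 9) = 7x^2 + 21x + 5 ≡ 1 (mod x^2 + 3x + 17).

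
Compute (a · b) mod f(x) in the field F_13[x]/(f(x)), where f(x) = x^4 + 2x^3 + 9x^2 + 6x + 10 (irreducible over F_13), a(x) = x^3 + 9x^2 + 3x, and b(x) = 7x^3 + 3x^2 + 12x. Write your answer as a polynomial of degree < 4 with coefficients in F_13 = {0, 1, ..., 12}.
a · b ≡ 3x^3 + 6x^2 + 5x + 4 (mod f(x))

Multiply in F_13[x]: a(x)·b(x) = (x^3 + 9x^2 + 3x)·(7x^3 + 3x^2 + 12x) = 7x^6 + x^5 + 8x^4 + 10x^2. This has degree ≥ 4, so divide by f(x) over F_13: 7x^6 + x^5 + 8x^4 + 10x^2 = (7x^2 + 10)·(x^4 + 2x^3 + 9x^2 + 6x + 10) + (3x^3 + 6x^2 + 5x + 4). Hence a·b ≡ 3x^3 + 6x^2 + 5x + 4 (mod f). (F_13[x]/(f) is a field with 13^4 = 28561 elements since f is irreducible of degree 4.)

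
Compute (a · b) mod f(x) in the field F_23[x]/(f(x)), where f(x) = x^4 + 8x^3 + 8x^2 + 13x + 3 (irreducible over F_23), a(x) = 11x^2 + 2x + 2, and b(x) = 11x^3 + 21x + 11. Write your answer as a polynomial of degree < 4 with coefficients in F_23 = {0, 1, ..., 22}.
a · b ≡ 22x^3 + 17x^2 + 16x + 8 (mod f(x))

Multiply in F_23[x]: a(x)·b(x) = (11x^2 + 2x + 2)·(11x^3 + 21x + 11) = 6x^5 + 22x^4 + 2x^2 + 18x + 22. This has degree ≥ 4, so divide by f(x) over F_23: 6x^5 + 22x^4 + 2x^2 + 18x + 22 = (6x + 20)·(x^4 + 8x^3 + 8x^2 + 13x + 3) + (22x^3 + 17x^2 + 16x + 8). Hence a·b ≡ 22x^3 + 17x^2 + 16x + 8 (mod f). (F_23[x]/(f) is a field with 23^4 = 279841 elements since f is irreducible of degree 4.)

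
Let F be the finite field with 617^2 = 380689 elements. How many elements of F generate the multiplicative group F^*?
There are φ(380688) = 97920 primitive elements

F_q^* is cyclic of order q - 1 = 380688. A cyclic group of order m has exactly φ(m) generators. Here m = 380688 = 2^4 · 3 · 7 · 11 · 103, so the number of primitive elements is φ(380688) = 97920.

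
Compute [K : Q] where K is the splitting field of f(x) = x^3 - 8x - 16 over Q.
[K : Q] = 6

By the rational root test, any rational root of the monic integer polynomial f(x) = x^3 - 8x - 16 must be an integer dividing the constant term -16, i.e. one of ±{1, 2, 4, 8, 16}. Evaluating: f(1) = -23, f(-1) = -9, f(2) = -24, f(-2) = -8, f(4) = 16, f(-4) = -48, f(8) = 432, f(-8) = -464, f(16) = 3952, f(-16) = -3984; none is 0, so f has no rational root and is therefore irreducible over Q (a cubic with no linear factor over a field is irreducible). For an irreducible cubic, the Galois group is A_3 or S_3 according as the discriminant disc(f) = -4a^3 - 27b^2 = -4·(-8)^3 - 27·(-16)^2 = -4864 is or is not a square in Q. Here disc(f) = -4864 is not a perfect square in Q, so the Galois group of f over Q is not contained in A_3 and must be all of S_3. The splitting field has degree |S_3| = 6 over Q, so [K : Q] = 6.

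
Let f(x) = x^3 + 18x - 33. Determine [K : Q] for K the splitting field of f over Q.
[K : Q] = 6

By the rational root test, any rational root of the monic integer polynomial f(x) = x^3 + 18x - 33 must be an integer dividing the constant term -33, i.e. one of ±{1, 3, 11, 33}. Evaluating: f(1) = -14, f(-1) = -52, f(3) = 48, f(-3) = -114, f(11) = 1496, f(-11) = -1562, f(33) = 36498, f(-33) = -36564; none is 0, so f has no rational root and is therefore irreducible over Q (a cubic with no linear factor over a field is irreducible). For an irreducible cubic, the Galois group is A_3 or S_3 according as the discriminant disc(f) = -4a^3 - 27b^2 = -4·(18)^3 - 27·(-33)^2 = -52731 is or is not a square in Q. Here disc(f) = -52731 is not a perfect square in Q, so the Galois group of f over Q is not contained in A_3 and must be all of S_3. The splitting field has degree |S_3| = 6 over Q, so [K : Q] = 6.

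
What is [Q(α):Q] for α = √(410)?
[Q(α):Q] = 2

[Q(α):Q] equals the degree of the minimal polynomial of α. Here α^2 = 410 and x^2 - 410 is irreducible (d = 410 is squarefree, ≠ 1, hence not a square), so deg(m_α) = 2. Thus [Q(α):Q] = 2.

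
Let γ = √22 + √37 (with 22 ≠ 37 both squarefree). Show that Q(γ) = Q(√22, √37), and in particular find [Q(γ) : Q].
[Q(γ) : Q] = 4 (equivalently, Q(γ) = Q(√22, √37))

Obviously Q(γ) ⊆ Q(√22, √37), and [Q(√22, √37):Q] = 4 (since 22, 37 are distinct squarefree integers > 1 with 814 not a perfect square). To show equality we compute the minimal polynomial of γ. From γ = √22 + √37: γ^2 = 22 + 2√(814) + 37 = 59 + 2√(814), so γ^2 - 59 = 2√(814); squaring, (γ^2 - 59)^2 = 4·814, i.e. γ^4 - 118γ^2 + 3481 - 3256 = 0, i.e. γ^4 - 118γ^2 + 225 = 0. So γ is a root of x^4 - 118x^2 + 225. This polynomial is irreducible over Q: it has no rational root (each ±√22 ± √37 is irrational), and any factorization into two quadratics over Q would force √(814) ∈ Q (pairing opposite roots) or √22, √37 ∈ Q (other pairings), all impossible. Hence [Q(γ):Q] = 4 = [Q(√22, √37):Q], so Q(γ) = Q(√22, √37).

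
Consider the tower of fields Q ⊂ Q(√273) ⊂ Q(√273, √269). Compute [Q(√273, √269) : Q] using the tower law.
[Q(√273, √269) : Q] = 4

[Q(√273):Q] = 2 (min poly x^2 - 273, irreducible since 273 is squarefree > 1). For the top step, suppose √269 ∈ Q(√273), say √269 = c + d√273 with c, d ∈ Q. Squaring: 269 = c^2 + 273d^2 + 2cd√273. Since √273 ∉ Q this forces 2cd = 0. If d = 0 then √269 = c ∈ Q, contradicting 269 squarefree > 1. If c = 0 then 269 = 273d^2, so 273·269 = (273d)^2 is a perfect square in Q — but 273·269 = 73437 is not a perfect square (since 273 and 269 are distinct squarefree integers). Contradiction. Hence √269 ∉ Q(√273), so x^2 - 269 stays irreducible over Q(√273) and [Q(√273, √269) : Q(√273)] = 2. By the tower law, [Q(√273, √269) : Q] = 2 · 2 = 4.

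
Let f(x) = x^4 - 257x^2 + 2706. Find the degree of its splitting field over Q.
[K : Q] = 4

Solving the quadratic in x^2: x^2 = (257 ± √(257^2 - 4·2706))/2 = (257 ± √55225)/2 = (257 ± 235)/2, giving x^2 = 11 or x^2 = 246. So f(x) = (x^2 - 11)(x^2 - 246) and the roots of f are ±√11, ±√246. Hence the splitting field is K = Q(√11, √246). Since 11 and 246 are distinct squarefree integers > 1, their product 2706 is not a perfect square, so √246 ∉ Q(√11). By the tower law [K:Q] = [Q(√11,√246):Q(√11)] · [Q(√11):Q] = 2 · 2 = 4.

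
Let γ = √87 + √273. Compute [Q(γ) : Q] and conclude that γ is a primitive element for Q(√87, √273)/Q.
[Q(γ) : Q] = 4 (equivalently, Q(γ) = Q(√87, √273))

Obviously Q(γ) ⊆ Q(√87, √273), and [Q(√87, √273):Q] = 4 (since 87, 273 are distinct squarefree integers > 1 with 23751 not a perfect square). To show equality we compute the minimal polynomial of γ. From γ = √87 + √273: γ^2 = 87 + 2√(23751) + 273 = 360 + 2√(23751), so γ^2 - 360 = 2√(23751); squaring, (γ^2 - 360)^2 = 4·23751, i.e. γ^4 - 720γ^2 + 129600 - 95004 = 0, i.e. γ^4 - 720γ^2 + 34596 = 0. So γ is a root of x^4 - 720x^2 + 34596. This polynomial is irreducible over Q: it has no rational root (each ±√87 ± √273 is irrational), and any factorization into two quadratics over Q would force √(23751) ∈ Q (pairing opposite roots) or √87, √273 ∈ Q (other pairings), all impossible. Hence [Q(γ):Q] = 4 = [Q(√87, √273):Q], so Q(γ) = Q(√87, √273).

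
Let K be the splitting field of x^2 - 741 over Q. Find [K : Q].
[K : Q] = 2

f(x) = x^2 - 741 factors as (x - √741)(x + √741). The splitting field is K = Q(√741). Since 741 is squarefree and > 1, it is not a perfect square, so x^2 - 741 is irreducible over Q and [Q(√741) : Q] = 2. Hence [K : Q] = 2.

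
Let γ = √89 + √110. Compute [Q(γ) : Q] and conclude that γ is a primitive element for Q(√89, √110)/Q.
[Q(γ) : Q] = 4 (equivalently, Q(γ) = Q(√89, √110))

Obviously Q(γ) ⊆ Q(√89, √110), and [Q(√89, √110):Q] = 4 (since 89, 110 are distinct squarefree integers > 1 with 9790 not a perfect square). To show equality we compute the minimal polynomial of γ. From γ = √89 + √110: γ^2 = 89 + 2√(9790) + 110 = 199 + 2√(9790), so γ^2 - 199 = 2√(9790); squaring, (γ^2 - 199)^2 = 4·9790, i.e. γ^4 - 398γ^2 + 39601 - 39160 = 0, i.e. γ^4 - 398γ^2 + 441 = 0. So γ is a root of x^4 - 398x^2 + 441. This polynomial is irreducible over Q: it has no rational root (each ±√89 ± √110 is irrational), and any factorization into two quadratics over Q would force √(9790) ∈ Q (pairing opposite roots) or √89, √110 ∈ Q (other pairings), all impossible. Hence [Q(γ):Q] = 4 = [Q(√89, √110):Q], so Q(γ) = Q(√89, √110).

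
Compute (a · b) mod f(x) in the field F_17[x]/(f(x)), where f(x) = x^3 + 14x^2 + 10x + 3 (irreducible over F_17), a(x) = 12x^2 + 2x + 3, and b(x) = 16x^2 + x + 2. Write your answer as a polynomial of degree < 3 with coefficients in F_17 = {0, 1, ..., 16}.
a · b ≡ 14x^2 + 14x + 16 (mod f(x))

Multiply in F_17[x]: a(x)·b(x) = (12x^2 + 2x + 3)·(16x^2 + x + 2) = 5x^4 + 10x^3 + 6x^2 + 7x + 6. This has degree ≥ 3, so divide by f(x) over F_17: 5x^4 + 10x^3 + 6x^2 + 7x + 6 = (5x + 8)·(x^3 + 14x^2 + 10x + 3) + (14x^2 + 14x + 16). Hence a·b ≡ 14x^2 + 14x + 16 (mod f). (F_17[x]/(f) is a field with 17^3 = 4913 elements since f is irreducible of degree 3.)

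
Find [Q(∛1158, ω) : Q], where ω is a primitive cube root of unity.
[Q(∛1158, ω) : Q] = 6

[Q(∛1158):Q] = 3 (min poly x^3 - 1158, irreducible since 1158 is not a perfect cube). [Q(ω):Q] = 2 (min poly x^2 + x + 1). Since Q(∛1158) ⊂ R and ω ∉ R, we have ω ∉ Q(∛1158), so x^2 + x + 1 remains irreducible over Q(∛1158) and [Q(∛1158, ω) : Q(∛1158)] = 2. By the tower law, [Q(∛1158, ω) : Q] = 3 · 2 = 6. (In fact Q(∛1158, ω) is the splitting field of x^3 - 1158 over Q.)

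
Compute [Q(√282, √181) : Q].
[Q(√282, √181) : Q] = 4

[Q(√282):Q] = 2 (min poly x^2 - 282, irreducible since 282 is squarefree > 1). For the top step, suppose √181 ∈ Q(√282), say √181 = c + d√282 with c, d ∈ Q. Squaring: 181 = c^2 + 282d^2 + 2cd√282. Since √282 ∉ Q this forces 2cd = 0. If d = 0 then √181 = c ∈ Q, contradicting 181 squarefree > 1. If c = 0 then 181 = 282d^2, so 282·181 = (282d)^2 is a perfect square in Q — but 282·181 = 51042 is not a perfect square (since 282 and 181 are distinct squarefree integers). Contradiction. Hence √181 ∉ Q(√282), so x^2 - 181 stays irreducible over Q(√282) and [Q(√282, √181) : Q(√282)] = 2. By the tower law, [Q(√282, √181) : Q] = 2 · 2 = 4.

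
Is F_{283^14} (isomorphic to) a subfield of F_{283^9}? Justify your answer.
No: F_{283^14} is not a subfield of F_{283^9}

F_{p^m} embeds in F_{p^n} iff m | n. Here 14 ∤ 9 (since 9 = 0·14 + 9 with remainder 9 ≠ 0), so F_{283^14} is not a subfield of F_{283^9}. Equivalently: if it were, the tower law would give 14 = [F_{283^14}:F_283] dividing [F_{283^9}:F_283] = 9, contradiction.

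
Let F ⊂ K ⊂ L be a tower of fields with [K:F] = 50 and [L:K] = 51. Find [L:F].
[L:F] = 2550

The tower law says that for any tower of field extensions F ⊂ K ⊂ L with finite degrees, [L:F] = [L:K] · [K:F]. Here this gives [L:F] = 51 · 50 = 2550.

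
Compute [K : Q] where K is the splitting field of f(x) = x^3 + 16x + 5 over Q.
[K : Q] = 6

By the rational root test, any rational root of the monic integer polynomial f(x) = x^3 + 16x + 5 must be an integer dividing the constant term 5, i.e. one of ±{1, 5}. Evaluating: f(1) = 22, f(-1) = -12, f(5) = 210, f(-5) = -200; none is 0, so f has no rational root and is therefore irreducible over Q (a cubic with no linear factor over a field is irreducible). For an irreducible cubic, the Galois group is A_3 or S_3 according as the discriminant disc(f) = -4a^3 - 27b^2 = -4·(16)^3 - 27·(5)^2 = -17059 is or is not a square in Q. Here disc(f) = -17059 is not a perfect square in Q, so the Galois group of f over Q is not contained in A_3 and must be all of S_3. The splitting field has degree |S_3| = 6 over Q, so [K : Q] = 6.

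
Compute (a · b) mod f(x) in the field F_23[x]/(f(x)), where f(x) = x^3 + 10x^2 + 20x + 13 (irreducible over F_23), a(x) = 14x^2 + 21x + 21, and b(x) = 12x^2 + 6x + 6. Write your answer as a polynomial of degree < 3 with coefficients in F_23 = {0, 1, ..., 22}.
a · b ≡ 8x^2 + 16x + 3 (mod f(x))

Multiply in F_23[x]: a(x)·b(x) = (14x^2 + 21x + 21)·(12x^2 + 6x + 6) = 7x^4 + 14x^3 + 2x^2 + 22x + 11. This has degree ≥ 3, so divide by f(x) over F_23: 7x^4 + 14x^3 + 2x^2 + 22x + 11 = (7x + 13)·(x^3 + 10x^2 + 20x + 13) + (8x^2 + 16x + 3). Hence a·b ≡ 8x^2 + 16x + 3 (mod f). (F_23[x]/(f) is a field with 23^3 = 12167 elements since f is irreducible of degree 3.)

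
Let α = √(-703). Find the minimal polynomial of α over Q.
m_α(x) = x^2 + 703

α satisfies α^2 + 703 = 0, so x^2 + 703 annihilates α. Since d = -703 is squarefree and ≠ 1, it is not a perfect square in Q, so x^2 + 703 has no rational root and is therefore irreducible over Q (a degree-2 polynomial over a field is irreducible iff it has no root). Hence m_α(x) = x^2 + 703.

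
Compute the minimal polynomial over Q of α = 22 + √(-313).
m_α(x) = x^2 - 44x + 797

From α - 22 = √(-313), squaring gives (α - 22)^2 = -313, i.e. α^2 - 44α + 484 = -313, so α^2 - 44α + 797 = 0. The discriminant of x^2 - 44x + 797 is (-44)^2 - 4·(797) = 1936 - 3188 = -1252, and 4·(-313) is not a perfect square in Q since -313 is squarefree and ≠ 1. Hence x^2 - 44x + 797 is irreducible over Q and is the minimal polynomial of α.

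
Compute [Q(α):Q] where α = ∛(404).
[Q(α):Q] = 3

The minimal polynomial of α is x^3 - 404, irreducible over Q since 404 is not a perfect cube (so x^3 - 404 has no rational root). Hence [Q(α):Q] = deg(m_α) = 3.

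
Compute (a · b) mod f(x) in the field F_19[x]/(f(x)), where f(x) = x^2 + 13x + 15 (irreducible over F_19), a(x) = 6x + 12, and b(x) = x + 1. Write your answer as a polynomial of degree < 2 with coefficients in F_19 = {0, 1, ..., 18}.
a · b ≡ 16x + 17 (mod f(x))

Multiply in F_19[x]: a(x)·b(x) = (6x + 12)·(x + 1) = 6x^2 + 18x + 12. This has degree ≥ 2, so divide by f(x) over F_19: 6x^2 + 18x + 12 = (6)·(x^2 + 13x + 15) + (16x + 17). Hence a·b ≡ 16x + 17 (mod f). (F_19[x]/(f) is a field with 19^2 = 361 elements since f is irreducible of degree 2.)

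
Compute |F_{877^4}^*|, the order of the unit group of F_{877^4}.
|F_{877^4}^*| = 591559418640

F_{877^4} has 877^4 = 591559418641 elements; its multiplicative group consists of all nonzero elements, so |F_{877^4}^*| = 591559418641 - 1 = 591559418640. (It is cyclic since any finite subgroup of the multiplicative group of a field is cyclic.)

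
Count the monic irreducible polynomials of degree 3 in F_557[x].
There are 57602712 monic irreducible polynomials of degree 3 over F_557

Each element of F_{557^3} that lies in no proper subfield is a root of exactly one monic irreducible of degree 3 over F_557, and each such polynomial has 3 distinct roots in F_{557^3}. By Möbius inversion the count is N_557(3) = (1/3) Σ_{d|3} μ(3/d) · 557^d = (1/3)(μ(3)·557^1 + μ(1)·557^3) = 172808136/3 = 57602712.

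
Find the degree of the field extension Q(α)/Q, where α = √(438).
[Q(α):Q] = 2

[Q(α):Q] equals the degree of the minimal polynomial of α. Here α^2 = 438 and x^2 - 438 is irreducible (d = 438 is squarefree, ≠ 1, hence not a square), so deg(m_α) = 2. Thus [Q(α):Q] = 2.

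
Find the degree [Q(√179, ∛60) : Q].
[Q(√179, ∛60) : Q] = 6

Let L = Q(√179, ∛60). Since Q(√179) ⊂ L and [Q(√179):Q] = 2, the tower law gives 2 | [L:Q]. Likewise Q(∛60) ⊂ L with [Q(∛60):Q] = 3 (because 60 is not a perfect cube), so 3 | [L:Q]. As gcd(2,3) = 1, [L:Q] is divisible by 6. Conversely L is generated over Q by √179 and ∛60, so [L:Q] ≤ 2·3 = 6. Therefore [Q(√179, ∛60) : Q] = 6.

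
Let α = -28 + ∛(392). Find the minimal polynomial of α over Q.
m_α(x) = x^3 + 84x^2 + 2352x + 21560

Set β = α + 28 = ∛(392), so β^3 = 392. Then (α + 28)^3 - 392 = 0, i.e. α is a root of g(x) = (x + 28)^3 - 392 = x^3 + 84x^2 + 2352x + 21560. Since g(x) = h(x + 28) where h(x) = x^3 - 392, and h is irreducible over Q (because 392 is not a perfect cube, so h has no rational root, and a monic cubic with no rational root is irreducible), g is also irreducible (irreducibility is preserved under the substitution x → x + 28). Hence m_α(x) = x^3 + 84x^2 + 2352x + 21560.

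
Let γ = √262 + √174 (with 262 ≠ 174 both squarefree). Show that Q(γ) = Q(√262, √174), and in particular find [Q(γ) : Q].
[Q(γ) : Q] = 4 (equivalently, Q(γ) = Q(√262, √174))

Obviously Q(γ) ⊆ Q(√262, √174), and [Q(√262, √174):Q] = 4 (since 262, 174 are distinct squarefree integers > 1 with 45588 not a perfect square). To show equality we compute the minimal polynomial of γ. From γ = √262 + √174: γ^2 = 262 + 2√(45588) + 174 = 436 + 2√(45588), so γ^2 - 436 = 2√(45588); squaring, (γ^2 - 436)^2 = 4·45588, i.e. γ^4 - 872γ^2 + 190096 - 182352 = 0, i.e. γ^4 - 872γ^2 + 7744 = 0. So γ is a root of x^4 - 872x^2 + 7744. This polynomial is irreducible over Q: it has no rational root (each ±√262 ± √174 is irrational), and any factorization into two quadratics over Q would force √(45588) ∈ Q (pairing opposite roots) or √262, √174 ∈ Q (other pairings), all impossible. Hence [Q(γ):Q] = 4 = [Q(√262, √174):Q], so Q(γ) = Q(√262, √174).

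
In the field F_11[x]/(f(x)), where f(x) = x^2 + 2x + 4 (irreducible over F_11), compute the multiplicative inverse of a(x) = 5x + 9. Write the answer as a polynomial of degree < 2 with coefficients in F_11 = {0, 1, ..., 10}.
a(x)^(-1) ≡ 2x + 7 (mod f(x))

Since f is irreducible over F_11, F_11[x]/(f) is a field and a(x) ≠ 0 has an inverse. Apply the extended Euclidean algorithm to f(x) and a(x) in F_11[x]: f(x) = (9x + 4)·a(x) + (1). The last nonzero remainder is the constant 1 = gcd(f, a) in F_11. Back-substituting through the division chain expresses 1 = s(x)·a(x) + t(x)·f(x) with s(x) ≡ 2x + 7 (mod f), so a(x)^(-1) ≡ s(x) = 2x + 7 (mod f). Check: (5x + 9)·(2x + 7) = 10x^2 + 9x + 8 ≡ 1 (mod x^2 + 2x + 4).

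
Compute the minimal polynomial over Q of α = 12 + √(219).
m_α(x) = x^2 - 24x - 75

From α - 12 = √(219), squaring gives (α - 12)^2 = 219, i.e. α^2 - 24α + 144 = 219, so α^2 - 24α - 75 = 0. The discriminant of x^2 - 24x - 75 is (-24)^2 - 4·(-75) = 576 + 300 = 876, and 4·(219) is not a perfect square in Q since 219 is squarefree and ≠ 1. Hence x^2 - 24x - 75 is irreducible over Q and is the minimal polynomial of α.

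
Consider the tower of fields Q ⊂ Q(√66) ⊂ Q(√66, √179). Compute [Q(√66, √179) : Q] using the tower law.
[Q(√66, √179) : Q] = 4

[Q(√66):Q] = 2 (min poly x^2 - 66, irreducible since 66 is squarefree > 1). For the top step, suppose √179 ∈ Q(√66), say √179 = c + d√66 with c, d ∈ Q. Squaring: 179 = c^2 + 66d^2 + 2cd√66. Since √66 ∉ Q this forces 2cd = 0. If d = 0 then √179 = c ∈ Q, contradicting 179 squarefree > 1. If c = 0 then 179 = 66d^2, so 66·179 = (66d)^2 is a perfect square in Q — but 66·179 = 11814 is not a perfect square (since 66 and 179 are distinct squarefree integers). Contradiction. Hence √179 ∉ Q(√66), so x^2 - 179 stays irreducible over Q(√66) and [Q(√66, √179) : Q(√66)] = 2. By the tower law, [Q(√66, √179) : Q] = 2 · 2 = 4.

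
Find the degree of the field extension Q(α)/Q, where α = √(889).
[Q(α):Q] = 2

[Q(α):Q] equals the degree of the minimal polynomial of α. Here α^2 = 889 and x^2 - 889 is irreducible (d = 889 is squarefree, ≠ 1, hence not a square), so deg(m_α) = 2. Thus [Q(α):Q] = 2.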